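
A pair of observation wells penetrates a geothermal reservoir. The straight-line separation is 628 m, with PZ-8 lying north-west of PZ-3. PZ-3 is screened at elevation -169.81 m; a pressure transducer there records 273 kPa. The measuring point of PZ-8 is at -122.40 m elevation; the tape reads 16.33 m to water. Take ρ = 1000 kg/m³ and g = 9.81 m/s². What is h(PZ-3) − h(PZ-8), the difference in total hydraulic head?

Pressure head at PZ-3: ψ = P/(ρg) = 273×1000 / (1000 × 9.81) = 27.83 m.
Total head at PZ-3: h = z + ψ = -169.81 + 27.83 = -141.98 m.
Total head at PZ-8: h = -122.40 − 16.33 = -138.73 m.
Head difference: h(PZ-3) − h(PZ-8) = -141.98 − (-138.73) = -3.25 m.

Δh ≈ -3.25 m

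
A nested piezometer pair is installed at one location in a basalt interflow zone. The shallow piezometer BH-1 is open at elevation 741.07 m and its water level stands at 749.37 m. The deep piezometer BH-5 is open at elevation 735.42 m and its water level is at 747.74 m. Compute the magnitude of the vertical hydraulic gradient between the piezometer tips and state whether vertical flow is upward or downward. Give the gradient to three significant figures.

Total head at BH-1: h = 749.37 m (water level in the standpipe).
Total head at BH-5: h = 747.74 m.
Δh = h(BH-1) − h(BH-5) = 749.37 − 747.74 = 1.63 m.
Vertical separation Δz = 741.07 − 735.42 = 5.65 m.
|i_v| = |Δh| / Δz = 1.63 / 5.65 = 0.288.
Head is higher in the shallow piezometer, so vertical flow is downward (recharge condition).

|i_v| ≈ 0.288; vertical flow is downward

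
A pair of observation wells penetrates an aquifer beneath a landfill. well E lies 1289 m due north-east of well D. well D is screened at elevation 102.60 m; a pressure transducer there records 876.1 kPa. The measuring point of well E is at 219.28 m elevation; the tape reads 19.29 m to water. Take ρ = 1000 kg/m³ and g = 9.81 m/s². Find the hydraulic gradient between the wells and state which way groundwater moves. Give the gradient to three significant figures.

i ≈ 0.00627; groundwater flows toward the south-west

Pressure head at well D: ψ = P/(ρg) = 876.1×1000 / (1000 × 9.81) = 89.31 m.
Total head at well D: h = z + ψ = 102.60 + 89.31 = 191.91 m.
Total head at well E: h = 219.28 − 19.29 = 199.99 m.
Head difference: h(well D) − h(well E) = 191.91 − 199.99 = -8.08 m.
Hydraulic gradient: i = |Δh| / L = 8.08 / 1289 = 0.00627.
Flow is from higher to lower head: from well E toward well D, i.e. toward the south-west.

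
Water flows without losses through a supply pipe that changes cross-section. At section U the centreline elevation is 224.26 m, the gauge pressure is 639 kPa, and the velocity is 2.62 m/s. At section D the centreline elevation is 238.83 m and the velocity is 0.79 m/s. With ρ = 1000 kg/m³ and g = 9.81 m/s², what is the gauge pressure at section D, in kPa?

P₂ ≈ 499 kPa

Pressure head at U: ψ₁ = P₁/(ρg) = 639×1000 / (1000 × 9.81) = 65.14 m.
Velocity heads: v₁²/2g = 2.62²/19.62 = 0.350 m; v₂²/2g = 0.79²/19.62 = 0.032 m.
Total head H = z₁ + ψ₁ + v₁²/2g = 224.26 + 65.14 + 0.350 = 289.75 m.
ψ₂ = H − z₂ − v₂²/2g = 289.75 − 238.83 − 0.032 = 50.89 m.
P₂ = ρgψ₂ = 1000 × 9.81 × 50.89 ≈ 499 kPa.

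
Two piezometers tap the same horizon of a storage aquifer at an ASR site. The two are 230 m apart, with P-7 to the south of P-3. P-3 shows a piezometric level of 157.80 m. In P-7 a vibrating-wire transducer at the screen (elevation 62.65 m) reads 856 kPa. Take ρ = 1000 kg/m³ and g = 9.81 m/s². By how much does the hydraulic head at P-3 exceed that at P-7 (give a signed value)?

Total head at P-3: h = 157.80 m (water level in the piezometer is the total head).
Pressure head at P-7: ψ = P/(ρg) = 856×1000 / (1000 × 9.81) = 87.26 m.
Total head at P-7: h = z + ψ = 62.65 + 87.26 = 149.91 m.
Head difference: h(P-3) − h(P-7) = 157.80 − 149.91 = 7.89 m.

Δh ≈ 7.89 m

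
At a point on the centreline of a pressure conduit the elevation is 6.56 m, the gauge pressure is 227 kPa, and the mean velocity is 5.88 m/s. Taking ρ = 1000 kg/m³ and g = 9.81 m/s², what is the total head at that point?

Pressure head ψ = P/(ρg) = 227×1000 / (1000 × 9.81) = 23.14 m.
Velocity head = v²/(2g) = 5.88² / (2 × 9.81) = 1.762 m.
h = z + ψ + v²/(2g) = 6.56 + 23.14 + 1.762 = 31.46 m.

h ≈ 31.46 m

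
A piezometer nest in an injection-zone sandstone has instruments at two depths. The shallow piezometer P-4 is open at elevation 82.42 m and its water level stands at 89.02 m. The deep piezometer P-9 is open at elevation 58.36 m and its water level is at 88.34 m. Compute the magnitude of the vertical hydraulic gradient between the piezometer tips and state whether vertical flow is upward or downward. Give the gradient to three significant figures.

Total head at P-4: h = 89.02 m (water level in the standpipe).
Total head at P-9: h = 88.34 m.
Δh = h(P-4) − h(P-9) = 89.02 − 88.34 = 0.68 m.
Vertical separation Δz = 82.42 − 58.36 = 24.06 m.
|i_v| = |Δh| / Δz = 0.68 / 24.06 = 0.0283.
Head is higher in the shallow piezometer, so vertical flow is downward (recharge condition).

|i_v| ≈ 0.0283; vertical flow is downward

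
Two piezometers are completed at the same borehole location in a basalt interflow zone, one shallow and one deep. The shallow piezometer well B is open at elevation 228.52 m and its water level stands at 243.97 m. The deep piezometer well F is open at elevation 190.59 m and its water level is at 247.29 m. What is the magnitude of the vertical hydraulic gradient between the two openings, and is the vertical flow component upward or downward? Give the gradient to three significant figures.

|i_v| ≈ 0.0875; vertical flow is upward

Total head at well B: h = 243.97 m (water level in the standpipe).
Total head at well F: h = 247.29 m.
Δh = h(well B) − h(well F) = 243.97 − 247.29 = -3.32 m.
Vertical separation Δz = 228.52 − 190.59 = 37.93 m.
|i_v| = |Δh| / Δz = 3.32 / 37.93 = 0.0875.
Head is higher in the deep piezometer, so vertical flow is upward (discharge condition).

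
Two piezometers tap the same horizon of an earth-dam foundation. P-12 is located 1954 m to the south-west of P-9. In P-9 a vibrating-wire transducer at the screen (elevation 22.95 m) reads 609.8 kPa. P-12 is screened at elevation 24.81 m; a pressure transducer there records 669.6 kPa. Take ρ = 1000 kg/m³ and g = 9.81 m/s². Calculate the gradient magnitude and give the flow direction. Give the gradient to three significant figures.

Pressure head at P-9: ψ = P/(ρg) = 609.8×1000 / (1000 × 9.81) = 62.16 m.
Total head at P-9: h = z + ψ = 22.95 + 62.16 = 85.11 m.
Pressure head at P-12: ψ = P/(ρg) = 669.6×1000 / (1000 × 9.81) = 68.26 m.
Total head at P-12: h = z + ψ = 24.81 + 68.26 = 93.07 m.
Head difference: h(P-9) − h(P-12) = 85.11 − 93.07 = -7.96 m.
Hydraulic gradient: i = |Δh| / L = 7.96 / 1954 = 0.00407.
Flow is from higher to lower head: from P-12 toward P-9, i.e. toward the north-east.

i ≈ 0.00407; groundwater flows toward the north-east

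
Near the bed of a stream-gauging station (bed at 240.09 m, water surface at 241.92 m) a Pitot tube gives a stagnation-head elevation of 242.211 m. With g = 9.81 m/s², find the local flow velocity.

Near the bed, under hydrostatic conditions, the piezometric head (z + ψ) equals the free-surface elevation, 241.92 m.
Velocity head = total − piezometric = 242.211 − 241.92 = 0.291 m.
v = √(2g·h_v) = √(2 × 9.81 × 0.291) = 2.39 m/s.

v ≈ 2.39 m/s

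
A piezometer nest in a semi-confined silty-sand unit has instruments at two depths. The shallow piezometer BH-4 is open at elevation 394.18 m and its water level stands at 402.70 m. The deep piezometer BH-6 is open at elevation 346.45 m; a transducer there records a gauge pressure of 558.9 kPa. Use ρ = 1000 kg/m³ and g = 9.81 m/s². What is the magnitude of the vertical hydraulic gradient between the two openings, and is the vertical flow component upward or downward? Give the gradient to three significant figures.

Total head at BH-4: h = 402.70 m (water level in the standpipe).
Pressure head at BH-6: ψ = P/(ρg) = 558.9×1000 / (1000 × 9.81) = 56.97 m.
Total head at BH-6: h = z + ψ = 346.45 + 56.97 = 403.42 m.
Δh = h(BH-4) − h(BH-6) = 402.70 − 403.42 = -0.72 m.
Vertical separation Δz = 394.18 − 346.45 = 47.73 m.
|i_v| = |Δh| / Δz = 0.72 / 47.73 = 0.0151.
Head is higher in the deep piezometer, so vertical flow is upward (discharge condition).

|i_v| ≈ 0.0151; vertical flow is upward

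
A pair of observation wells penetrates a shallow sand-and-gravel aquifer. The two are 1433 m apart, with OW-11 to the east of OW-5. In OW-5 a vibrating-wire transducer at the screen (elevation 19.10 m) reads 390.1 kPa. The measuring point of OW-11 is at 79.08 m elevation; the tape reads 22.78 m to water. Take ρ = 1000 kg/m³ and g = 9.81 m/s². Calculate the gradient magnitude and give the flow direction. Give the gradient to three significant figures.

Pressure head at OW-5: ψ = P/(ρg) = 390.1×1000 / (1000 × 9.81) = 39.77 m.
Total head at OW-5: h = z + ψ = 19.10 + 39.77 = 58.87 m.
Total head at OW-11: h = 79.08 − 22.78 = 56.30 m.
Head difference: h(OW-5) − h(OW-11) = 58.87 − 56.30 = 2.57 m.
Hydraulic gradient: i = |Δh| / L = 2.57 / 1433 = 0.00179.
Flow is from higher to lower head: from OW-5 toward OW-11, i.e. toward the east.

i ≈ 0.00179; groundwater flows toward the east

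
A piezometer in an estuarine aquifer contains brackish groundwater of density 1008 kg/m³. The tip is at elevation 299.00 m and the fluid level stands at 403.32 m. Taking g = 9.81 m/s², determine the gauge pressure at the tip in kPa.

P ≈ 1030 kPa

Pressure head ψ = h − z = 403.32 − 299.00 = 104.32 m.
P = ρgψ = 1008 × 9.81 × 104.32 = 1031566 Pa ≈ 1030 kPa.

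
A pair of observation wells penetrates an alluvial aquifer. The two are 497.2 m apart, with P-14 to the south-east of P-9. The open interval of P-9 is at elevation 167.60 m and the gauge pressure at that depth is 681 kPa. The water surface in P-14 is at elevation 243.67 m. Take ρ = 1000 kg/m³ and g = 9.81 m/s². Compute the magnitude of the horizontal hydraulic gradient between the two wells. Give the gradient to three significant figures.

Pressure head at P-9: ψ = P/(ρg) = 681×1000 / (1000 × 9.81) = 69.42 m.
Total head at P-9: h = z + ψ = 167.60 + 69.42 = 237.02 m.
Total head at P-14: h = 243.67 m (water level in the piezometer is the total head).
Head difference: h(P-9) − h(P-14) = 237.02 − 243.67 = -6.65 m.
Hydraulic gradient: i = |Δh| / L = 6.65 / 497.2 = 0.0134.

i ≈ 0.0134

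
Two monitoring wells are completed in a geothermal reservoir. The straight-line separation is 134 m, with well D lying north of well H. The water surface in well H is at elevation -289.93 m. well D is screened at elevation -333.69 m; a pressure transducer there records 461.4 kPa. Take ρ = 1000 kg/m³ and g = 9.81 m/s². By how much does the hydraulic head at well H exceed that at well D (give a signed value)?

Total head at well H: h = -289.93 m (water level in the piezometer is the total head).
Pressure head at well D: ψ = P/(ρg) = 461.4×1000 / (1000 × 9.81) = 47.03 m.
Total head at well D: h = z + ψ = -333.69 + 47.03 = -286.66 m.
Head difference: h(well H) − h(well D) = -289.93 − (-286.66) = -3.27 m.

Δh ≈ -3.27 m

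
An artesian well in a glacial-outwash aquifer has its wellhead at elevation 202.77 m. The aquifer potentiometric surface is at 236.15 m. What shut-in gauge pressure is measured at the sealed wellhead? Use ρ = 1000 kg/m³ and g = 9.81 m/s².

Head above the cap: Δh = 236.15 − 202.77 = 33.38 m.
P = ρgΔh = 1000 × 9.81 × 33.38 = 327458 Pa ≈ 327 kPa.

P ≈ 327 kPa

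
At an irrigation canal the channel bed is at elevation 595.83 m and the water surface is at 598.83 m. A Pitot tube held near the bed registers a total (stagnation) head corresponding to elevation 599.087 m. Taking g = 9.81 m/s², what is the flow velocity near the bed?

v ≈ 2.25 m/s

Near the bed, under hydrostatic conditions, the piezometric head (z + ψ) equals the free-surface elevation, 598.83 m.
Velocity head = total − piezometric = 599.087 − 598.83 = 0.257 m.
v = √(2g·h_v) = √(2 × 9.81 × 0.257) = 2.25 m/s.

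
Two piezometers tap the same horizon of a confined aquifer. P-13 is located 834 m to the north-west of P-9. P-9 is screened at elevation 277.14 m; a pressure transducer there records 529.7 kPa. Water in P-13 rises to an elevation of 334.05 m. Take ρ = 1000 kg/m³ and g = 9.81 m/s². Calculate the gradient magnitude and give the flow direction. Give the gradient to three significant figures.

i ≈ 0.00349; groundwater flows toward the south-east

Pressure head at P-9: ψ = P/(ρg) = 529.7×1000 / (1000 × 9.81) = 54.00 m.
Total head at P-9: h = z + ψ = 277.14 + 54.00 = 331.14 m.
Total head at P-13: h = 334.05 m (water level in the piezometer is the total head).
Head difference: h(P-9) − h(P-13) = 331.14 − 334.05 = -2.91 m.
Hydraulic gradient: i = |Δh| / L = 2.91 / 834 = 0.00349.
Flow is from higher to lower head: from P-13 toward P-9, i.e. toward the south-east.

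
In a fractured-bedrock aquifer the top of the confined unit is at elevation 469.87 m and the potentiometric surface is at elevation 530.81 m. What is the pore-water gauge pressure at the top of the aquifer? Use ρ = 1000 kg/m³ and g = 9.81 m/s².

P ≈ 598 kPa

Pressure head at the aquifer top: ψ = h − z = 530.81 − 469.87 = 60.94 m.
P = ρgψ = 1000 × 9.81 × 60.94 = 597821 Pa ≈ 598 kPa.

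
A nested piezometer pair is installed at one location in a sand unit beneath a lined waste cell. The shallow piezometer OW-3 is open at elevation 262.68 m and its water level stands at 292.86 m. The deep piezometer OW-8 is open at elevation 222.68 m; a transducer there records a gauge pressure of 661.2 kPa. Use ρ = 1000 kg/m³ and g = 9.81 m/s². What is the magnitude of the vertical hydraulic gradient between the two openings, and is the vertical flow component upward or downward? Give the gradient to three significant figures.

Total head at OW-3: h = 292.86 m (water level in the standpipe).
Pressure head at OW-8: ψ = P/(ρg) = 661.2×1000 / (1000 × 9.81) = 67.40 m.
Total head at OW-8: h = z + ψ = 222.68 + 67.40 = 290.08 m.
Δh = h(OW-3) − h(OW-8) = 292.86 − 290.08 = 2.78 m.
Vertical separation Δz = 262.68 − 222.68 = 40.00 m.
|i_v| = |Δh| / Δz = 2.78 / 40.00 = 0.0695.
Head is higher in the shallow piezometer, so vertical flow is downward (recharge condition).

|i_v| ≈ 0.0695; vertical flow is downward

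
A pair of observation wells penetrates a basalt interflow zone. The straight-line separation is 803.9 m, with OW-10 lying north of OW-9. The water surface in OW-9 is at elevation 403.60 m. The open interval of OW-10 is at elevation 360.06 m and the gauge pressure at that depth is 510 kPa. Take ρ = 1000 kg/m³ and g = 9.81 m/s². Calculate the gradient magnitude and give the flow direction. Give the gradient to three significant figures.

i ≈ 0.0105; groundwater flows toward the south

Total head at OW-9: h = 403.60 m (water level in the piezometer is the total head).
Pressure head at OW-10: ψ = P/(ρg) = 510×1000 / (1000 × 9.81) = 51.99 m.
Total head at OW-10: h = z + ψ = 360.06 + 51.99 = 412.05 m.
Head difference: h(OW-9) − h(OW-10) = 403.60 − 412.05 = -8.45 m.
Hydraulic gradient: i = |Δh| / L = 8.45 / 803.9 = 0.0105.
Flow is from higher to lower head: from OW-10 toward OW-9, i.e. toward the south.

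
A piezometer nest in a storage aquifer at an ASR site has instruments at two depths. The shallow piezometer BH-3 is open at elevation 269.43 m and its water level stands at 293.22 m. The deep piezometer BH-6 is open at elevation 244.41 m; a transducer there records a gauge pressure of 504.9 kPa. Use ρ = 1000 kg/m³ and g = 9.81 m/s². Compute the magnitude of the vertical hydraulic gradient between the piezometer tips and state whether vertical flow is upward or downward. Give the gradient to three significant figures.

Total head at BH-3: h = 293.22 m (water level in the standpipe).
Pressure head at BH-6: ψ = P/(ρg) = 504.9×1000 / (1000 × 9.81) = 51.47 m.
Total head at BH-6: h = z + ψ = 244.41 + 51.47 = 295.88 m.
Δh = h(BH-3) − h(BH-6) = 293.22 − 295.88 = -2.66 m.
Vertical separation Δz = 269.43 − 244.41 = 25.02 m.
|i_v| = |Δh| / Δz = 2.66 / 25.02 = 0.106.
Head is higher in the deep piezometer, so vertical flow is upward (discharge condition).

|i_v| ≈ 0.106; vertical flow is upward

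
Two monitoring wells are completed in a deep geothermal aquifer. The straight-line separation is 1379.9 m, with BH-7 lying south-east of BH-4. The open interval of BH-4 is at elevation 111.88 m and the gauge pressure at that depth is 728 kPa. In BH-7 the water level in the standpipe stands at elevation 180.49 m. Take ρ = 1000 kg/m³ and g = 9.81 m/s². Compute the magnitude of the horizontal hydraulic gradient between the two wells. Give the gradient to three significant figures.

i ≈ 0.00406

Pressure head at BH-4: ψ = P/(ρg) = 728×1000 / (1000 × 9.81) = 74.21 m.
Total head at BH-4: h = z + ψ = 111.88 + 74.21 = 186.09 m.
Total head at BH-7: h = 180.49 m (water level in the piezometer is the total head).
Head difference: h(BH-4) − h(BH-7) = 186.09 − 180.49 = 5.60 m.
Hydraulic gradient: i = |Δh| / L = 5.60 / 1379.9 = 0.00406.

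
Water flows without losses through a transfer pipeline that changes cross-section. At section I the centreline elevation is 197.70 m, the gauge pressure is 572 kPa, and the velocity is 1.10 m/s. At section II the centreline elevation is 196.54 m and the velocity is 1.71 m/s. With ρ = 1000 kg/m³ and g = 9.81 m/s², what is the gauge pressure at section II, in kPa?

Pressure head at I: ψ₁ = P₁/(ρg) = 572×1000 / (1000 × 9.81) = 58.31 m.
Velocity heads: v₁²/2g = 1.10²/19.62 = 0.062 m; v₂²/2g = 1.71²/19.62 = 0.149 m.
Total head H = z₁ + ψ₁ + v₁²/2g = 197.70 + 58.31 + 0.062 = 256.07 m.
ψ₂ = H − z₂ − v₂²/2g = 256.07 − 196.54 − 0.149 = 59.38 m.
P₂ = ρgψ₂ = 1000 × 9.81 × 59.38 ≈ 583 kPa.

P₂ ≈ 583 kPa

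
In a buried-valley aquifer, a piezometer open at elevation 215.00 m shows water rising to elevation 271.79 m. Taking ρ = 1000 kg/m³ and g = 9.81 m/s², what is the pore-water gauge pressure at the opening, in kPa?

P ≈ 557 kPa

Pressure head ψ = h − z = 271.79 − 215.00 = 56.79 m.
P = ρgψ = 1000 × 9.81 × 56.79 = 557110 Pa ≈ 557 kPa.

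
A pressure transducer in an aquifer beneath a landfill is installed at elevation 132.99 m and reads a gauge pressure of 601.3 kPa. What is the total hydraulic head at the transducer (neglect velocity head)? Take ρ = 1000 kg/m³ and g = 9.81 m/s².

ψ = P/(ρg) = 601.3×1000 / (1000 × 9.81) = 61.29 m.
h = z + ψ = 132.99 + 61.29 = 194.28 m.

h ≈ 194.28 m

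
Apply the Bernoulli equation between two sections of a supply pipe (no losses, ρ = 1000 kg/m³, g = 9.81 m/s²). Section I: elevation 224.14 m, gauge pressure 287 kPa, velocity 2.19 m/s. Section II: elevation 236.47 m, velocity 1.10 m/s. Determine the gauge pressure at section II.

P₂ ≈ 168 kPa

Pressure head at I: ψ₁ = P₁/(ρg) = 287×1000 / (1000 × 9.81) = 29.26 m.
Velocity heads: v₁²/2g = 2.19²/19.62 = 0.244 m; v₂²/2g = 1.10²/19.62 = 0.062 m.
Total head H = z₁ + ψ₁ + v₁²/2g = 224.14 + 29.26 + 0.244 = 253.64 m.
ψ₂ = H − z₂ − v₂²/2g = 253.64 − 236.47 − 0.062 = 17.11 m.
P₂ = ρgψ₂ = 1000 × 9.81 × 17.11 ≈ 168 kPa.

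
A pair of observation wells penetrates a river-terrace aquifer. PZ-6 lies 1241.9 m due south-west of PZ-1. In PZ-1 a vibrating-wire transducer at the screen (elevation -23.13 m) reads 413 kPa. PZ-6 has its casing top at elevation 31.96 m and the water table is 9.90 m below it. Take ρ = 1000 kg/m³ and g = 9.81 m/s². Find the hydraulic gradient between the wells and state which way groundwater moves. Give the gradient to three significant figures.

i ≈ 0.00249; groundwater flows toward the north-east

Pressure head at PZ-1: ψ = P/(ρg) = 413×1000 / (1000 × 9.81) = 42.10 m.
Total head at PZ-1: h = z + ψ = -23.13 + 42.10 = 18.97 m.
Total head at PZ-6: h = 31.96 − 9.90 = 22.06 m.
Head difference: h(PZ-1) − h(PZ-6) = 18.97 − 22.06 = -3.09 m.
Hydraulic gradient: i = |Δh| / L = 3.09 / 1241.9 = 0.00249.
Flow is from higher to lower head: from PZ-6 toward PZ-1, i.e. toward the north-east.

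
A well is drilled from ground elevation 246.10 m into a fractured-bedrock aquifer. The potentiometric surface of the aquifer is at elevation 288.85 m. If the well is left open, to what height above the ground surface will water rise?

Water rises to the potentiometric surface, so the rise above ground = 288.85 − 246.10 = 42.75 m.

≈ 42.75 m above ground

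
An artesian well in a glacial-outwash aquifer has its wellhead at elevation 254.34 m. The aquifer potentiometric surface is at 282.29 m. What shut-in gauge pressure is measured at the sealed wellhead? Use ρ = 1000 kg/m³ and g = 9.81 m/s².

P ≈ 274 kPa

Head above the cap: Δh = 282.29 − 254.34 = 27.95 m.
P = ρgΔh = 1000 × 9.81 × 27.95 = 274190 Pa ≈ 274 kPa.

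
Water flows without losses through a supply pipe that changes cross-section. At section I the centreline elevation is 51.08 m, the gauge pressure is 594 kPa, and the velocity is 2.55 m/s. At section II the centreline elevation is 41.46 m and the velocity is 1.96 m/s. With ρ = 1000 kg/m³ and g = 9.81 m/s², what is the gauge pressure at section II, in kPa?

P₂ ≈ 690 kPa

Pressure head at I: ψ₁ = P₁/(ρg) = 594×1000 / (1000 × 9.81) = 60.55 m.
Velocity heads: v₁²/2g = 2.55²/19.62 = 0.331 m; v₂²/2g = 1.96²/19.62 = 0.196 m.
Total head H = z₁ + ψ₁ + v₁²/2g = 51.08 + 60.55 + 0.331 = 111.96 m.
ψ₂ = H − z₂ − v₂²/2g = 111.96 − 41.46 − 0.196 = 70.30 m.
P₂ = ρgψ₂ = 1000 × 9.81 × 70.30 ≈ 690 kPa.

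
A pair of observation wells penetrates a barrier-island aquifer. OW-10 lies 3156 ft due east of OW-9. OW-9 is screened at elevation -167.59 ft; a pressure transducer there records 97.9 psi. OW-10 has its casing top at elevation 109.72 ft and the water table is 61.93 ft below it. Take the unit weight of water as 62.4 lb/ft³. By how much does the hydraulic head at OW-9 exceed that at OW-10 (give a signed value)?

Δh ≈ 10.54 ft

Pressure head at OW-9: ψ = 144·P/γ = 144 × 97.9 / 62.4 = 225.92 ft.
Total head at OW-9: h = z + ψ = -167.59 + 225.92 = 58.33 ft.
Total head at OW-10: h = 109.72 − 61.93 = 47.79 ft.
Head difference: h(OW-9) − h(OW-10) = 58.33 − 47.79 = 10.54 ft.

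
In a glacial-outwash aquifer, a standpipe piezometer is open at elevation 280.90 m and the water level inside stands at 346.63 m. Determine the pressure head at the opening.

ψ ≈ 65.73 m

Total head h = 346.63 m (the water-surface elevation in the piezometer).
Pressure head ψ = h − z = 346.63 − 280.90 = 65.73 m.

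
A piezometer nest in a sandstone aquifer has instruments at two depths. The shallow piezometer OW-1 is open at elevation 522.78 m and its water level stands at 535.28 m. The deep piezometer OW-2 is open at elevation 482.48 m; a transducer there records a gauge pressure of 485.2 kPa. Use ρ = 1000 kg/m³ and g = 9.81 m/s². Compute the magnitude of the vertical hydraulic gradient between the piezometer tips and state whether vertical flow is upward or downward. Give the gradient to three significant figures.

Total head at OW-1: h = 535.28 m (water level in the standpipe).
Pressure head at OW-2: ψ = P/(ρg) = 485.2×1000 / (1000 × 9.81) = 49.46 m.
Total head at OW-2: h = z + ψ = 482.48 + 49.46 = 531.94 m.
Δh = h(OW-1) − h(OW-2) = 535.28 − 531.94 = 3.34 m.
Vertical separation Δz = 522.78 − 482.48 = 40.30 m.
|i_v| = |Δh| / Δz = 3.34 / 40.30 = 0.0829.
Head is higher in the shallow piezometer, so vertical flow is downward (recharge condition).

|i_v| ≈ 0.0829; vertical flow is downward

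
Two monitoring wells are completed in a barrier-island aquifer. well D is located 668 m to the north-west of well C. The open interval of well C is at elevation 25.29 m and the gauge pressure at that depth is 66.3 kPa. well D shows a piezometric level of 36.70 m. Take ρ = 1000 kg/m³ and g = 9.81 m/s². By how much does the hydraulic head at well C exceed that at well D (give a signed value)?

Pressure head at well C: ψ = P/(ρg) = 66.3×1000 / (1000 × 9.81) = 6.76 m.
Total head at well C: h = z + ψ = 25.29 + 6.76 = 32.05 m.
Total head at well D: h = 36.70 m (water level in the piezometer is the total head).
Head difference: h(well C) − h(well D) = 32.05 − 36.70 = -4.65 m.

Δh ≈ -4.65 m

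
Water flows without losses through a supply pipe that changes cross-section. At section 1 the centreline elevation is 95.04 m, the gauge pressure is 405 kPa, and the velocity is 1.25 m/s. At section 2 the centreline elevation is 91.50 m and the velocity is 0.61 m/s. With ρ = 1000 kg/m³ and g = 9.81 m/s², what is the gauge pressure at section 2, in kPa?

Pressure head at 1: ψ₁ = P₁/(ρg) = 405×1000 / (1000 × 9.81) = 41.28 m.
Velocity heads: v₁²/2g = 1.25²/19.62 = 0.080 m; v₂²/2g = 0.61²/19.62 = 0.019 m.
Total head H = z₁ + ψ₁ + v₁²/2g = 95.04 + 41.28 + 0.080 = 136.40 m.
ψ₂ = H − z₂ − v₂²/2g = 136.40 − 91.50 − 0.019 = 44.88 m.
P₂ = ρgψ₂ = 1000 × 9.81 × 44.88 ≈ 440 kPa.

P₂ ≈ 440 kPa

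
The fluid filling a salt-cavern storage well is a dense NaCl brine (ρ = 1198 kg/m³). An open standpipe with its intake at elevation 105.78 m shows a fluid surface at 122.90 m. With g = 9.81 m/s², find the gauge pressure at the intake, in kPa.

Pressure head ψ = h − z = 122.90 − 105.78 = 17.12 m.
P = ρgψ = 1198 × 9.81 × 17.12 = 201201 Pa ≈ 201 kPa.

P ≈ 201 kPa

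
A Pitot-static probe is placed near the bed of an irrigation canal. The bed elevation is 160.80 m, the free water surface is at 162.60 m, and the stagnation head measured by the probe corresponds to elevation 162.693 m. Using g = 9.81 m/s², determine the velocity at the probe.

Near the bed, under hydrostatic conditions, the piezometric head (z + ψ) equals the free-surface elevation, 162.60 m.
Velocity head = total − piezometric = 162.693 − 162.60 = 0.093 m.
v = √(2g·h_v) = √(2 × 9.81 × 0.093) = 1.35 m/s.

v ≈ 1.35 m/s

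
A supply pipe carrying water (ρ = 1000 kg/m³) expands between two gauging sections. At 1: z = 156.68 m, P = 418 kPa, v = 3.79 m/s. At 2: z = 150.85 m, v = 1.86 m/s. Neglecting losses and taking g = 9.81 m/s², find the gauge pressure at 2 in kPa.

P₂ ≈ 481 kPa

Pressure head at 1: ψ₁ = P₁/(ρg) = 418×1000 / (1000 × 9.81) = 42.61 m.
Velocity heads: v₁²/2g = 3.79²/19.62 = 0.732 m; v₂²/2g = 1.86²/19.62 = 0.176 m.
Total head H = z₁ + ψ₁ + v₁²/2g = 156.68 + 42.61 + 0.732 = 200.02 m.
ψ₂ = H − z₂ − v₂²/2g = 200.02 − 150.85 − 0.176 = 48.99 m.
P₂ = ρgψ₂ = 1000 × 9.81 × 48.99 ≈ 481 kPa.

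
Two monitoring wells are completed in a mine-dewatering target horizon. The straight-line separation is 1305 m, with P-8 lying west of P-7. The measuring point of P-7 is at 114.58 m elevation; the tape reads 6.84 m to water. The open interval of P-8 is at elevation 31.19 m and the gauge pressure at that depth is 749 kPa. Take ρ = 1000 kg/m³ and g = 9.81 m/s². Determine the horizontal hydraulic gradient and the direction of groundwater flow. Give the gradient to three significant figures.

Total head at P-7: h = 114.58 − 6.84 = 107.74 m.
Pressure head at P-8: ψ = P/(ρg) = 749×1000 / (1000 × 9.81) = 76.35 m.
Total head at P-8: h = z + ψ = 31.19 + 76.35 = 107.54 m.
Head difference: h(P-7) − h(P-8) = 107.74 − 107.54 = 0.20 m.
Hydraulic gradient: i = |Δh| / L = 0.20 / 1305 = 0.000153.
Flow is from higher to lower head: from P-7 toward P-8, i.e. toward the west.

i ≈ 0.000153; groundwater flows toward the west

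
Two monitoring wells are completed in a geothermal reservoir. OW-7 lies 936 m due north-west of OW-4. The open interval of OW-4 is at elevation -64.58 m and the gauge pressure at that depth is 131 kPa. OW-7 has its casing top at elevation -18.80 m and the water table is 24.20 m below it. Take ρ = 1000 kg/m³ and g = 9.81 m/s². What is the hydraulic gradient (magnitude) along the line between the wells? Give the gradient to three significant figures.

i ≈ 0.00879

Pressure head at OW-4: ψ = P/(ρg) = 131×1000 / (1000 × 9.81) = 13.35 m.
Total head at OW-4: h = z + ψ = -64.58 + 13.35 = -51.23 m.
Total head at OW-7: h = -18.80 − 24.20 = -43.00 m.
Head difference: h(OW-4) − h(OW-7) = -51.23 − (-43.00) = -8.23 m.
Hydraulic gradient: i = |Δh| / L = 8.23 / 936 = 0.00879.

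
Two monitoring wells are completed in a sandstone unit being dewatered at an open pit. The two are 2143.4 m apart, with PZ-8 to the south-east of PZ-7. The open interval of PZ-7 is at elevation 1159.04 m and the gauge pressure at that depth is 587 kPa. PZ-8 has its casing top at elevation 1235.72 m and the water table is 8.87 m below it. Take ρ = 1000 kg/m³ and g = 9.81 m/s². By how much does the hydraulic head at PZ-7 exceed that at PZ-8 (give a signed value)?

Δh ≈ -7.97 m

Pressure head at PZ-7: ψ = P/(ρg) = 587×1000 / (1000 × 9.81) = 59.84 m.
Total head at PZ-7: h = z + ψ = 1159.04 + 59.84 = 1218.88 m.
Total head at PZ-8: h = 1235.72 − 8.87 = 1226.85 m.
Head difference: h(PZ-7) − h(PZ-8) = 1218.88 − 1226.85 = -7.97 m.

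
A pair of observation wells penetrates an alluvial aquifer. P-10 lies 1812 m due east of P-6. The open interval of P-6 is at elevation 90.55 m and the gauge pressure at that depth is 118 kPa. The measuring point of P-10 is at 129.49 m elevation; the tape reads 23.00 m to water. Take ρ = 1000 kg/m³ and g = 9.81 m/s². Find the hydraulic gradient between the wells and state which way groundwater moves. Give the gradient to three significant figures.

i ≈ 0.00216; groundwater flows toward the west

Pressure head at P-6: ψ = P/(ρg) = 118×1000 / (1000 × 9.81) = 12.03 m.
Total head at P-6: h = z + ψ = 90.55 + 12.03 = 102.58 m.
Total head at P-10: h = 129.49 − 23.00 = 106.49 m.
Head difference: h(P-6) − h(P-10) = 102.58 − 106.49 = -3.91 m.
Hydraulic gradient: i = |Δh| / L = 3.91 / 1812 = 0.00216.
Flow is from higher to lower head: from P-10 toward P-6, i.e. toward the west.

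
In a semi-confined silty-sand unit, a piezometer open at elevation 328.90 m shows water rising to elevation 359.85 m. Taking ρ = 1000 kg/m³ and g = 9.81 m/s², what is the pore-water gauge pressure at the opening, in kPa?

Pressure head ψ = h − z = 359.85 − 328.90 = 30.95 m.
P = ρgψ = 1000 × 9.81 × 30.95 = 303620 Pa ≈ 304 kPa.

P ≈ 304 kPa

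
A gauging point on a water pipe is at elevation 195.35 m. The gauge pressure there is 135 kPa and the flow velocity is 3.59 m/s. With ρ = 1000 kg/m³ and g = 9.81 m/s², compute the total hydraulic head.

h ≈ 209.77 m

Pressure head ψ = P/(ρg) = 135×1000 / (1000 × 9.81) = 13.76 m.
Velocity head = v²/(2g) = 3.59² / (2 × 9.81) = 0.657 m.
h = z + ψ + v²/(2g) = 195.35 + 13.76 + 0.657 = 209.77 m.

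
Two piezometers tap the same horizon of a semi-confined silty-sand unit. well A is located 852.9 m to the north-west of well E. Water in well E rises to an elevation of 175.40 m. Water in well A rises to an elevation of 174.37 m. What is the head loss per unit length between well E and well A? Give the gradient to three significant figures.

Total head at well E: h = 175.40 m (water level in the piezometer is the total head).
Total head at well A: h = 174.37 m (water level in the piezometer is the total head).
Head difference: h(well E) − h(well A) = 175.40 − 174.37 = 1.03 m.
Hydraulic gradient: i = |Δh| / L = 1.03 / 852.9 = 0.00121.

i ≈ 0.00121 m/m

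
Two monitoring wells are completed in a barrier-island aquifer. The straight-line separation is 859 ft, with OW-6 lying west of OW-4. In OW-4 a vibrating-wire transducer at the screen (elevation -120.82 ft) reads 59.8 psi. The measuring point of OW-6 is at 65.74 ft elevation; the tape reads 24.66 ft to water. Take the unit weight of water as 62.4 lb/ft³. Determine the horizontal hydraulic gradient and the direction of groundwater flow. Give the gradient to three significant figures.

i ≈ 0.0278; groundwater flows toward the east

Pressure head at OW-4: ψ = 144·P/γ = 144 × 59.8 / 62.4 = 138.00 ft.
Total head at OW-4: h = z + ψ = -120.82 + 138.00 = 17.18 ft.
Total head at OW-6: h = 65.74 − 24.66 = 41.08 ft.
Head difference: h(OW-4) − h(OW-6) = 17.18 − 41.08 = -23.90 ft.
Hydraulic gradient: i = |Δh| / L = 23.90 / 859 = 0.0278.
Flow is from higher to lower head: from OW-6 toward OW-4, i.e. toward the east.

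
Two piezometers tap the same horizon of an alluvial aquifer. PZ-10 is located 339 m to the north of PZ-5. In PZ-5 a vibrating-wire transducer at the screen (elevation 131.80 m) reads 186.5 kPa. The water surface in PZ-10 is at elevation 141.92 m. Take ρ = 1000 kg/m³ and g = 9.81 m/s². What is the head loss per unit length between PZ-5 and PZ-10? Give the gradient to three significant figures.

i ≈ 0.0262 m/m

Pressure head at PZ-5: ψ = P/(ρg) = 186.5×1000 / (1000 × 9.81) = 19.01 m.
Total head at PZ-5: h = z + ψ = 131.80 + 19.01 = 150.81 m.
Total head at PZ-10: h = 141.92 m (water level in the piezometer is the total head).
Head difference: h(PZ-5) − h(PZ-10) = 150.81 − 141.92 = 8.89 m.
Hydraulic gradient: i = |Δh| / L = 8.89 / 339 = 0.0262.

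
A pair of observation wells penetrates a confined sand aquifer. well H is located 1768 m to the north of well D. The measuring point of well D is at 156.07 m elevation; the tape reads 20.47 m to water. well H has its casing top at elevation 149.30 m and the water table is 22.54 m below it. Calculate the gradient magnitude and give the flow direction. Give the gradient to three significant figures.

i ≈ 0.00500; groundwater flows toward the north

Total head at well D: h = 156.07 − 20.47 = 135.60 m.
Total head at well H: h = 149.30 − 22.54 = 126.76 m.
Head difference: h(well D) − h(well H) = 135.60 − 126.76 = 8.84 m.
Hydraulic gradient: i = |Δh| / L = 8.84 / 1768 = 0.00500.
Flow is from higher to lower head: from well D toward well H, i.e. toward the north.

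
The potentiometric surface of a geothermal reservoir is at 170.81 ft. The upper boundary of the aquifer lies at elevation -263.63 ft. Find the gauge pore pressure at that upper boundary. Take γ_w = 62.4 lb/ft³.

Pressure head at the aquifer top: ψ = h − z = 170.81 − (-263.63) = 434.44 ft.
P = γψ/144 = 62.4 × 434.44 / 144 = 188 psi.

P ≈ 188 psi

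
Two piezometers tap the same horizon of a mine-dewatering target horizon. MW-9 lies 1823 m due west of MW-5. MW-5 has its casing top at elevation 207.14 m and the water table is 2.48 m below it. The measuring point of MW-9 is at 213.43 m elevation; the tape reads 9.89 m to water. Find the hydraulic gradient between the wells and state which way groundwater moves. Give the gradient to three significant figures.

i ≈ 0.000614; groundwater flows toward the west

Total head at MW-5: h = 207.14 − 2.48 = 204.66 m.
Total head at MW-9: h = 213.43 − 9.89 = 203.54 m.
Head difference: h(MW-5) − h(MW-9) = 204.66 − 203.54 = 1.12 m.
Hydraulic gradient: i = |Δh| / L = 1.12 / 1823 = 0.000614.
Flow is from higher to lower head: from MW-5 toward MW-9, i.e. toward the west.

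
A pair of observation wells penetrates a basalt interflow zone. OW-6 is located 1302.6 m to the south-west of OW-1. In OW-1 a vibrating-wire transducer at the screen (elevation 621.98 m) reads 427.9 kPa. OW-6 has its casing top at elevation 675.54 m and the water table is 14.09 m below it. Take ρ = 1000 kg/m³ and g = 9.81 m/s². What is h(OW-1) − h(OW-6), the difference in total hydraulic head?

Pressure head at OW-1: ψ = P/(ρg) = 427.9×1000 / (1000 × 9.81) = 43.62 m.
Total head at OW-1: h = z + ψ = 621.98 + 43.62 = 665.60 m.
Total head at OW-6: h = 675.54 − 14.09 = 661.45 m.
Head difference: h(OW-1) − h(OW-6) = 665.60 − 661.45 = 4.15 m.

Δh ≈ 4.15 m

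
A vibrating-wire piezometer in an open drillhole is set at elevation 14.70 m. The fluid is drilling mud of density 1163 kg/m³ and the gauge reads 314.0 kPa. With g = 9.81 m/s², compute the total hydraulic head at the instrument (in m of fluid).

ψ = P/(ρg) = 314.0×1000 / (1163 × 9.81) = 27.52 m.
h = z + ψ = 14.70 + 27.52 = 42.22 m.

h ≈ 42.22 m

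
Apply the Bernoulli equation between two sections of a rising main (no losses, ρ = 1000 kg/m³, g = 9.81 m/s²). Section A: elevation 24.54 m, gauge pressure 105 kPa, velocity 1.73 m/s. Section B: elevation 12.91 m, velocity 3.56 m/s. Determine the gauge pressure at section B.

P₂ ≈ 214 kPa

Pressure head at A: ψ₁ = P₁/(ρg) = 105×1000 / (1000 × 9.81) = 10.70 m.
Velocity heads: v₁²/2g = 1.73²/19.62 = 0.153 m; v₂²/2g = 3.56²/19.62 = 0.646 m.
Total head H = z₁ + ψ₁ + v₁²/2g = 24.54 + 10.70 + 0.153 = 35.39 m.
ψ₂ = H − z₂ − v₂²/2g = 35.39 − 12.91 − 0.646 = 21.83 m.
P₂ = ρgψ₂ = 1000 × 9.81 × 21.83 ≈ 214 kPa.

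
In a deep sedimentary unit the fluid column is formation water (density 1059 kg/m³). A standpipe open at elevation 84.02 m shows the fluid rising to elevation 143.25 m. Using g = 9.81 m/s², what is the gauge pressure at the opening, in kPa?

Pressure head ψ = h − z = 143.25 − 84.02 = 59.23 m.
P = ρgψ = 1059 × 9.81 × 59.23 = 615328 Pa ≈ 615 kPa.

P ≈ 615 kPa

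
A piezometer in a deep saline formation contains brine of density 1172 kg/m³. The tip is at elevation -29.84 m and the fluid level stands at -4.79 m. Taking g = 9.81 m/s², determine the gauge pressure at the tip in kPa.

Pressure head ψ = h − z = -4.79 − (-29.84) = 25.05 m.
P = ρgψ = 1172 × 9.81 × 25.05 = 288008 Pa ≈ 288 kPa.

P ≈ 288 kPa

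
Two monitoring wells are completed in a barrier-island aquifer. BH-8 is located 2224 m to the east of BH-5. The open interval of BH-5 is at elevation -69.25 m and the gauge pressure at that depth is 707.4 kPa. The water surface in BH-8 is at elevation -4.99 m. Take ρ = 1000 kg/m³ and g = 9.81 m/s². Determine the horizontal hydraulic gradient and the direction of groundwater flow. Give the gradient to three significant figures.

Pressure head at BH-5: ψ = P/(ρg) = 707.4×1000 / (1000 × 9.81) = 72.11 m.
Total head at BH-5: h = z + ψ = -69.25 + 72.11 = 2.86 m.
Total head at BH-8: h = -4.99 m (water level in the piezometer is the total head).
Head difference: h(BH-5) − h(BH-8) = 2.86 − (-4.99) = 7.85 m.
Hydraulic gradient: i = |Δh| / L = 7.85 / 2224 = 0.00353.
Flow is from higher to lower head: from BH-5 toward BH-8, i.e. toward the east.

i ≈ 0.00353; groundwater flows toward the east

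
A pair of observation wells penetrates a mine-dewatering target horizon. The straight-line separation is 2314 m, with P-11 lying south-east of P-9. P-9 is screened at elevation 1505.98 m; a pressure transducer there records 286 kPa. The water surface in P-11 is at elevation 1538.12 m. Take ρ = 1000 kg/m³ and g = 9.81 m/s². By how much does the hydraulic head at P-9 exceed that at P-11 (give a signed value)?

Pressure head at P-9: ψ = P/(ρg) = 286×1000 / (1000 × 9.81) = 29.15 m.
Total head at P-9: h = z + ψ = 1505.98 + 29.15 = 1535.13 m.
Total head at P-11: h = 1538.12 m (water level in the piezometer is the total head).
Head difference: h(P-9) − h(P-11) = 1535.13 − 1538.12 = -2.99 m.

Δh ≈ -2.99 m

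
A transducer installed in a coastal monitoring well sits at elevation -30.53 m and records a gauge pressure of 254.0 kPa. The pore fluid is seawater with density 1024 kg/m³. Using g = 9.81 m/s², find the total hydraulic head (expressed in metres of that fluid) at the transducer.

h ≈ -5.24 m

ψ = P/(ρg) = 254.0×1000 / (1024 × 9.81) = 25.29 m.
h = z + ψ = -30.53 + 25.29 = -5.24 m.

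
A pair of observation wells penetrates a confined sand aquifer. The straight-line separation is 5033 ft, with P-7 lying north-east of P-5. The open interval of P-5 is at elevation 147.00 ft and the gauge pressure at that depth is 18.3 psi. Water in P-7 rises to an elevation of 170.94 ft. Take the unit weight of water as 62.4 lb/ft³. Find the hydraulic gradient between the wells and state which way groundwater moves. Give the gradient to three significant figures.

Pressure head at P-5: ψ = 144·P/γ = 144 × 18.3 / 62.4 = 42.23 ft.
Total head at P-5: h = z + ψ = 147.00 + 42.23 = 189.23 ft.
Total head at P-7: h = 170.94 ft (water level in the piezometer is the total head).
Head difference: h(P-5) − h(P-7) = 189.23 − 170.94 = 18.29 ft.
Hydraulic gradient: i = |Δh| / L = 18.29 / 5033 = 0.00363.
Flow is from higher to lower head: from P-5 toward P-7, i.e. toward the north-east.

i ≈ 0.00363; groundwater flows toward the north-east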